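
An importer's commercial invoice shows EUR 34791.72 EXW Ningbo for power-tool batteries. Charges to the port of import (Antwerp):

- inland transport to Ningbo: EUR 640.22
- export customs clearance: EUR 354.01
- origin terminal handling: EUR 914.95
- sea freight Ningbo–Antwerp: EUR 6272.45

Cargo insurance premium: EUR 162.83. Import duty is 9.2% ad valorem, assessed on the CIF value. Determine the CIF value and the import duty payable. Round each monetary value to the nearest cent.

CIF = EXW price + pre-shipment costs + freight + insurance
CIF = 34791.72 + 640.22 + 354.01 + 914.95 + 6272.45 + 162.83 = 43136.18
Import duty = 43136.18 × 9.2% = 3968.53

CIF value: EUR 43136.18; import duty: EUR 3968.53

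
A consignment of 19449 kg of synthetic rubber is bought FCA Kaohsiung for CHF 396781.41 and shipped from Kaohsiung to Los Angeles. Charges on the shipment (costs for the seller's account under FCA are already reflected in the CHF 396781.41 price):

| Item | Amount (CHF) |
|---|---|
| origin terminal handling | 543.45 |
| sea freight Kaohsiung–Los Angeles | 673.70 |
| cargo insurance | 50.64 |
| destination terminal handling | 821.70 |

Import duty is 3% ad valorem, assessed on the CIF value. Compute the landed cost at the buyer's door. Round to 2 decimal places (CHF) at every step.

FCA: the seller delivers export-cleared goods to the carrier; the buyer bears costs from that point.
CIF value = FCA price + origin terminal + freight + insurance = 396781.41 + 543.45 + 673.70 + 50.64 = 398049.20
Import duty = 398049.20 × 3% = 11941.48
Buyer bears: origin terminal 543.45 + freight 673.70 + insurance 50.64 + destination terminal 821.70 + duty 11941.48 = 14030.97
Landed cost = invoice 396781.41 + 14030.97 = 410812.38

Total landed cost: CHF 410812.38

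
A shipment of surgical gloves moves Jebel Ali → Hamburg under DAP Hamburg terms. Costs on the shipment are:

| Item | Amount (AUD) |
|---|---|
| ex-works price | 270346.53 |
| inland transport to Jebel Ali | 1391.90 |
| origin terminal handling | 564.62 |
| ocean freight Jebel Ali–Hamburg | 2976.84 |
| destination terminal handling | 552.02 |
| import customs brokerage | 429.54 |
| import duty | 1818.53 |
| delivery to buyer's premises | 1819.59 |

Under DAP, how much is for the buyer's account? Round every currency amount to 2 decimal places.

DAP: the seller bears all costs to the named destination except import duty and clearance.
Seller's account: goods 270346.53 + inland to port 1391.90 + origin terminal 564.62 + freight 2976.84 + destination terminal 552.02 + delivery 1819.59 = 277651.50
Buyer's account: brokerage 429.54 + duty 1818.53 = 2248.07

Buyer's account: AUD 2248.07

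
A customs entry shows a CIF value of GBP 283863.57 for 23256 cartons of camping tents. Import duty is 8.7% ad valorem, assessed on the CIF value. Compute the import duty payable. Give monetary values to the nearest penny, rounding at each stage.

Import duty: GBP 24696.13

Import duty = 283863.57 × 8.7% = 24696.13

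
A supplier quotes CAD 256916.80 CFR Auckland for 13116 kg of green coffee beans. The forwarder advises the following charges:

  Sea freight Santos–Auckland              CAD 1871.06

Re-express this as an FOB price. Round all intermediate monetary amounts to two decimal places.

From CFR to FOB, the seller no longer bears: freight.
FOB price = 256916.80 − 1871.06 = 255045.74

FOB price: CAD 255045.74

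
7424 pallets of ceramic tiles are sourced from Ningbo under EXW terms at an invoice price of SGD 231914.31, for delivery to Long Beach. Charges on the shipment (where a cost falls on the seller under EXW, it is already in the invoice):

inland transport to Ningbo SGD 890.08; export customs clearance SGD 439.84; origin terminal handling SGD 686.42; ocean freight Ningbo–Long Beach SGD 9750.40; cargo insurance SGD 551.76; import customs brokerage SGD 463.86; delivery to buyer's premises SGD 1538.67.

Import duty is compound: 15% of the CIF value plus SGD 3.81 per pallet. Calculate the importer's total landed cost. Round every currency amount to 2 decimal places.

EXW: the seller makes goods available at their premises; the buyer bears all onward costs.
CIF value = EXW price + inland to port + export clearance + origin terminal + freight + insurance = 231914.31 + 890.08 + 439.84 + 686.42 + 9750.40 + 551.76 = 244232.81
Ad valorem component: 244232.81 × 15% = 36634.92
Specific component: 7424 × 3.81 = 28285.44
Import duty = 36634.92 + 28285.44 = 64920.36
Buyer bears: inland to port 890.08 + export clearance 439.84 + origin terminal 686.42 + freight 9750.40 + insurance 551.76 + brokerage 463.86 + delivery 1538.67 + duty 64920.36 = 79241.39
Landed cost = invoice 231914.31 + 79241.39 = 311155.70

Total landed cost: SGD 311155.70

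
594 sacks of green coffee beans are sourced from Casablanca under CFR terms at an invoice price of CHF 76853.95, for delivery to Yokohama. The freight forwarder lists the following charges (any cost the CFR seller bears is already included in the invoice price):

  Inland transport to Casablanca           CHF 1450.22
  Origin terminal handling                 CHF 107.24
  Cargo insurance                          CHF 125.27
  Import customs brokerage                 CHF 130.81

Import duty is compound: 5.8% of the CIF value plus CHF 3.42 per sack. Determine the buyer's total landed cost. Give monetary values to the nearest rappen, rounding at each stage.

Total landed cost: CHF 83606.30

CFR: the seller pays costs through ocean freight to the destination port, but not insurance.
Already in the invoice (seller's account under CFR): inland to port, origin terminal — exclude.
CIF value = CFR price + insurance = 76853.95 + 125.27 = 76979.22
Ad valorem component: 76979.22 × 5.8% = 4464.79
Specific component: 594 × 3.42 = 2031.48
Import duty = 4464.79 + 2031.48 = 6496.27
Buyer bears: insurance 125.27 + brokerage 130.81 + duty 6496.27 = 6752.35
Landed cost = invoice 76853.95 + 6752.35 = 83606.30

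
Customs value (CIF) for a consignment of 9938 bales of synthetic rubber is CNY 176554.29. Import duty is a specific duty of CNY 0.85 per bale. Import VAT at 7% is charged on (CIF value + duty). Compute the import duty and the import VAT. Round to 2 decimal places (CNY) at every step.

Import duty: CNY 8447.30; import VAT: CNY 12950.11

Import duty = 9938 × 0.85 = 8447.30
VAT base = CIF + duty = 176554.29 + 8447.30 = 185001.59
Import VAT = 185001.59 × 7% = 12950.11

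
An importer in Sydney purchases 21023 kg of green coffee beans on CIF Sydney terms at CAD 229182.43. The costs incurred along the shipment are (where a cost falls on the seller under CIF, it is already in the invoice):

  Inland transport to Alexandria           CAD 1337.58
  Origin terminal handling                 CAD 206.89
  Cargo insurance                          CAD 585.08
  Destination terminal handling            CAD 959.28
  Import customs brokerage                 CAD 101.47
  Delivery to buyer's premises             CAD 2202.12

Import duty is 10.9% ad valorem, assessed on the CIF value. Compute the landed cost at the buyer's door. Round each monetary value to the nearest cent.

Total landed cost: CAD 257426.18

CIF: the seller pays costs through ocean freight and marine insurance to the destination port.
Already in the invoice (seller's account under CIF): inland to port, origin terminal, insurance — exclude.
The CIF price already equals the CIF value: 229182.43
Import duty = 229182.43 × 10.9% = 24980.88
Buyer bears: destination terminal 959.28 + brokerage 101.47 + delivery 2202.12 + duty 24980.88 = 28243.75
Landed cost = invoice 229182.43 + 28243.75 = 257426.18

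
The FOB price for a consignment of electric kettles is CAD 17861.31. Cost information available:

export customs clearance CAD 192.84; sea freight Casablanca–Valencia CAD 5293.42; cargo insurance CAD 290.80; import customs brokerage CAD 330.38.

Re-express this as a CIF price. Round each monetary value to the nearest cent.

Not relevant to the conversion: export clearance — on the seller under both FOB and CIF; already in the FOB price and stays in the CIF price. brokerage — on the buyer under both terms; not part of either seller's price.
From FOB to CIF, the seller additionally bears: freight, insurance.
CIF price = 17861.31 + 5293.42 + 290.80 = 23445.53

CIF price: CAD 23445.53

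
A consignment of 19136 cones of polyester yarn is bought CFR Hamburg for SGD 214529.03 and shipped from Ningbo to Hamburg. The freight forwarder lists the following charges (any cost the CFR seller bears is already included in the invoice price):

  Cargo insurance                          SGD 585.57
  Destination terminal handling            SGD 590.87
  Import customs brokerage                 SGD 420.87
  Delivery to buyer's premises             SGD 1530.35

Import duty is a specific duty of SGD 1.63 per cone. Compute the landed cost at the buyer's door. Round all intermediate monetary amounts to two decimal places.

CFR: the seller pays costs through ocean freight to the destination port, but not insurance.
CIF value = CFR price + insurance = 214529.03 + 585.57 = 215114.60
Import duty = 19136 × 1.63 = 31191.68
Buyer bears: insurance 585.57 + destination terminal 590.87 + brokerage 420.87 + delivery 1530.35 + duty 31191.68 = 34319.34
Landed cost = invoice 214529.03 + 34319.34 = 248848.37

Total landed cost: SGD 248848.37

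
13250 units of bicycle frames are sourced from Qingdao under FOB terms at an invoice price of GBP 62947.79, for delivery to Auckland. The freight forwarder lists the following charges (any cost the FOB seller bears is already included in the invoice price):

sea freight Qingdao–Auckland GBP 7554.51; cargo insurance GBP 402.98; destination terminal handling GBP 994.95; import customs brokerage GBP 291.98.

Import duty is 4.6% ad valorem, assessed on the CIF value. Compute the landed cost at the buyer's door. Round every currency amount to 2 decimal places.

Total landed cost: GBP 75453.85

FOB: the seller bears costs until goods are on board at the origin port; the buyer bears freight, insurance and all costs thereafter.
CIF value = FOB price + freight + insurance = 62947.79 + 7554.51 + 402.98 = 70905.28
Import duty = 70905.28 × 4.6% = 3261.64
Buyer bears: freight 7554.51 + insurance 402.98 + destination terminal 994.95 + brokerage 291.98 + duty 3261.64 = 12506.06
Landed cost = invoice 62947.79 + 12506.06 = 75453.85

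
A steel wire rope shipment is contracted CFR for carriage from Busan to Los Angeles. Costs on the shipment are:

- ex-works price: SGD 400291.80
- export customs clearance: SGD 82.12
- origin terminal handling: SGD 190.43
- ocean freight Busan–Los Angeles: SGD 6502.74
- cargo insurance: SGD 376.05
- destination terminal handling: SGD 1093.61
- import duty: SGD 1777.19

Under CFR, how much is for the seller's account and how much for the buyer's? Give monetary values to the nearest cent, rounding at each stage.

CFR: the seller pays costs through ocean freight to the destination port, but not insurance.
Seller's account: goods 400291.80 + export clearance 82.12 + origin terminal 190.43 + freight 6502.74 = 407067.09
Buyer's account: insurance 376.05 + destination terminal 1093.61 + duty 1777.19 = 3246.85

Seller: SGD 407067.09; buyer: SGD 3246.85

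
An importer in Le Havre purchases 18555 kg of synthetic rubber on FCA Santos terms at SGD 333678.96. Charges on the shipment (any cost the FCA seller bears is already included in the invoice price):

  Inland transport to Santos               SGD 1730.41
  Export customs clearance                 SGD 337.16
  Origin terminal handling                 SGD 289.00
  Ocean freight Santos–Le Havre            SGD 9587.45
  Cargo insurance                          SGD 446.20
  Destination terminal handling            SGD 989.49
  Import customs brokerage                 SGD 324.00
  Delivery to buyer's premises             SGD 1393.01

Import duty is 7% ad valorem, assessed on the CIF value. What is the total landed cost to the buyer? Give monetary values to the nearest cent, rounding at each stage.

FCA: the seller delivers export-cleared goods to the carrier; the buyer bears costs from that point.
Already in the invoice (seller's account under FCA): inland to port, export clearance — exclude.
CIF value = FCA price + origin terminal + freight + insurance = 333678.96 + 289.00 + 9587.45 + 446.20 = 344001.61
Import duty = 344001.61 × 7% = 24080.11
Buyer bears: origin terminal 289.00 + freight 9587.45 + insurance 446.20 + destination terminal 989.49 + brokerage 324.00 + delivery 1393.01 + duty 24080.11 = 37109.26
Landed cost = invoice 333678.96 + 37109.26 = 370788.22

Total landed cost: SGD 370788.22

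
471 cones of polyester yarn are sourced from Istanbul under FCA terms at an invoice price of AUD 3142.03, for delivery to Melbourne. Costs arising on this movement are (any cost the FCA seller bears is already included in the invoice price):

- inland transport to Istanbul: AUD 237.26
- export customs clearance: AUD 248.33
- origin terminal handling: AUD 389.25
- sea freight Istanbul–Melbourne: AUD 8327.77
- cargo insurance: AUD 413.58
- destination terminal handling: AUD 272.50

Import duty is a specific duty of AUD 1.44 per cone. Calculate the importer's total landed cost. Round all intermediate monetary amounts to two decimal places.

Total landed cost: AUD 13223.37

FCA: the seller delivers export-cleared goods to the carrier; the buyer bears costs from that point.
Already in the invoice (seller's account under FCA): inland to port, export clearance — exclude.
CIF value = FCA price + origin terminal + freight + insurance = 3142.03 + 389.25 + 8327.77 + 413.58 = 12272.63
Import duty = 471 × 1.44 = 678.24
Buyer bears: origin terminal 389.25 + freight 8327.77 + insurance 413.58 + destination terminal 272.50 + duty 678.24 = 10081.34
Landed cost = invoice 3142.03 + 10081.34 = 13223.37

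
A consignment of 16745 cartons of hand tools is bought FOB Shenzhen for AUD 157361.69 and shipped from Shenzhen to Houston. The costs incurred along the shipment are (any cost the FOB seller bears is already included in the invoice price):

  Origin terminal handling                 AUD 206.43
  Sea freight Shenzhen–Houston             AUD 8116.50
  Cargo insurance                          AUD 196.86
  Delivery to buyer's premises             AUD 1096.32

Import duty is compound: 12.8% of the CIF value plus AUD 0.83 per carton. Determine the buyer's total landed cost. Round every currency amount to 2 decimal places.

Total landed cost: AUD 201876.13

FOB: the seller bears costs until goods are on board at the origin port; the buyer bears freight, insurance and all costs thereafter.
Already in the invoice (seller's account under FOB): origin terminal — exclude.
CIF value = FOB price + freight + insurance = 157361.69 + 8116.50 + 196.86 = 165675.05
Ad valorem component: 165675.05 × 12.8% = 21206.41
Specific component: 16745 × 0.83 = 13898.35
Import duty = 21206.41 + 13898.35 = 35104.76
Buyer bears: freight 8116.50 + insurance 196.86 + delivery 1096.32 + duty 35104.76 = 44514.44
Landed cost = invoice 157361.69 + 44514.44 = 201876.13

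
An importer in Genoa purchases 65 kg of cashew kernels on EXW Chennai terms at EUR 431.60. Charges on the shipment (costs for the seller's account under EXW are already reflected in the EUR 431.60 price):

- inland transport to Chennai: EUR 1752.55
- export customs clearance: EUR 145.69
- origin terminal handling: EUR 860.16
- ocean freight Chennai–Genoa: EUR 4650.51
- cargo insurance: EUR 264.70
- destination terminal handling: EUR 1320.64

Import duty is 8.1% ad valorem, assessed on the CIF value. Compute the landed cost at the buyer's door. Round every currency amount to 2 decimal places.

EXW: the seller makes goods available at their premises; the buyer bears all onward costs.
CIF value = EXW price + inland to port + export clearance + origin terminal + freight + insurance = 431.60 + 1752.55 + 145.69 + 860.16 + 4650.51 + 264.70 = 8105.21
Import duty = 8105.21 × 8.1% = 656.52
Buyer bears: inland to port 1752.55 + export clearance 145.69 + origin terminal 860.16 + freight 4650.51 + insurance 264.70 + destination terminal 1320.64 + duty 656.52 = 9650.77
Landed cost = invoice 431.60 + 9650.77 = 10082.37

Total landed cost: EUR 10082.37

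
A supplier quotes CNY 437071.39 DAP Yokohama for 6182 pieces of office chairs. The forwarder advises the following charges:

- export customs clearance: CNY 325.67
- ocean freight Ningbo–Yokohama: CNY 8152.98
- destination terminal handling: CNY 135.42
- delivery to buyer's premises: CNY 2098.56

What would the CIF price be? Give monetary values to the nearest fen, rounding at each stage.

CIF price: CNY 434837.41

Not relevant to the conversion: freight, export clearance — on the seller under both DAP and CIF; already in the DAP price and stays in the CIF price.
From DAP to CIF, the seller no longer bears: destination terminal, delivery.
CIF price = 437071.39 − 135.42 − 2098.56 = 434837.41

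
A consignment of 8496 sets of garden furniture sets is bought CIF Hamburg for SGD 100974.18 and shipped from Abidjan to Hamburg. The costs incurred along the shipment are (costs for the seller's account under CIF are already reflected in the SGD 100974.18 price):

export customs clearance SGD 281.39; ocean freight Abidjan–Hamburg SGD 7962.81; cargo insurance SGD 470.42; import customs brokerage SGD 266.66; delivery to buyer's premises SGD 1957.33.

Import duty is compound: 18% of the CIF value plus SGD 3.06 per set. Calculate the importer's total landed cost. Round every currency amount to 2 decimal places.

CIF: the seller pays costs through ocean freight and marine insurance to the destination port.
Already in the invoice (seller's account under CIF): export clearance, freight, insurance — exclude.
The CIF price already equals the CIF value: 100974.18
Ad valorem component: 100974.18 × 18% = 18175.35
Specific component: 8496 × 3.06 = 25997.76
Import duty = 18175.35 + 25997.76 = 44173.11
Buyer bears: brokerage 266.66 + delivery 1957.33 + duty 44173.11 = 46397.10
Landed cost = invoice 100974.18 + 46397.10 = 147371.28

Total landed cost: SGD 147371.28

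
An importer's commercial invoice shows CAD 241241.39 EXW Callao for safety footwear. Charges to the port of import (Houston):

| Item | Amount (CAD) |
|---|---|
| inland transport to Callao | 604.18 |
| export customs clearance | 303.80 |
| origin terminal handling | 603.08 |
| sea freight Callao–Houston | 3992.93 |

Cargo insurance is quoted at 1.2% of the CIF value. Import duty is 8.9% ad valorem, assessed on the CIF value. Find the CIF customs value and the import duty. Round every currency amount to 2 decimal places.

Let C be the CIF value. C = EXW price + pre-shipment costs + freight + 1.2% × C
C − 1.2% × C = 241241.39 + 604.18 + 303.80 + 603.08 + 3992.93
0.988 × C = 246745.38
C = 246745.38 / 0.988 = 249742.29
Insurance premium = 1.2% × 249742.29 = 2996.91
Import duty = 249742.29 × 8.9% = 22227.06

CIF value: CAD 249742.29; import duty: CAD 22227.06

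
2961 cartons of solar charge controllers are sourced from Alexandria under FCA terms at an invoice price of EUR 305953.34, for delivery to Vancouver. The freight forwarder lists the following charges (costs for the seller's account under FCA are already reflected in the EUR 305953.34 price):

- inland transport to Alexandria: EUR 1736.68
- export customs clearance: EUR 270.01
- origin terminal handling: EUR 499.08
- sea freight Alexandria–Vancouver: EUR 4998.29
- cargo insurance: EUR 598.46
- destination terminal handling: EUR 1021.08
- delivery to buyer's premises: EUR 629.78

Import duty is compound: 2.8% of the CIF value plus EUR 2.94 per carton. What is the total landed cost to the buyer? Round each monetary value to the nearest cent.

FCA: the seller delivers export-cleared goods to the carrier; the buyer bears costs from that point.
Already in the invoice (seller's account under FCA): inland to port, export clearance — exclude.
CIF value = FCA price + origin terminal + freight + insurance = 305953.34 + 499.08 + 4998.29 + 598.46 = 312049.17
Ad valorem component: 312049.17 × 2.8% = 8737.38
Specific component: 2961 × 2.94 = 8705.34
Import duty = 8737.38 + 8705.34 = 17442.72
Buyer bears: origin terminal 499.08 + freight 4998.29 + insurance 598.46 + destination terminal 1021.08 + delivery 629.78 + duty 17442.72 = 25189.41
Landed cost = invoice 305953.34 + 25189.41 = 331142.75

Total landed cost: EUR 331142.75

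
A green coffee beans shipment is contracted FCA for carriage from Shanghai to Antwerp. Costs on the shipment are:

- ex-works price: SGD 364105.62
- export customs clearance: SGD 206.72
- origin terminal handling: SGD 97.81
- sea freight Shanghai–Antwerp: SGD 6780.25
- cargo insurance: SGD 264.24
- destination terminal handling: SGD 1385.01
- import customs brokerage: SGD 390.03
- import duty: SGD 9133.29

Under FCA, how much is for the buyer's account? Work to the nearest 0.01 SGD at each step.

Buyer's account: SGD 18050.63

FCA: the seller delivers export-cleared goods to the carrier; the buyer bears costs from that point.
Seller's account: goods 364105.62 + export clearance 206.72 = 364312.34
Buyer's account: origin terminal 97.81 + freight 6780.25 + insurance 264.24 + destination terminal 1385.01 + brokerage 390.03 + duty 9133.29 = 18050.63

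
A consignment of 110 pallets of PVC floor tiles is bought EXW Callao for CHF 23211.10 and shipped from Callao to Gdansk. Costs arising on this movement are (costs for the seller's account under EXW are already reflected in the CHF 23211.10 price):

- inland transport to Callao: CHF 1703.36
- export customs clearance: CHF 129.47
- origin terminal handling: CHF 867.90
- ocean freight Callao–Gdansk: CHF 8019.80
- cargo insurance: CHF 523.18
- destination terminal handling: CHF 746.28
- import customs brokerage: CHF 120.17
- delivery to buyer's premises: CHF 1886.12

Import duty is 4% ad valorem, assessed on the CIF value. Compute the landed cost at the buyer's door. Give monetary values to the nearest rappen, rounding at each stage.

Total landed cost: CHF 38585.57

EXW: the seller makes goods available at their premises; the buyer bears all onward costs.
CIF value = EXW price + inland to port + export clearance + origin terminal + freight + insurance = 23211.10 + 1703.36 + 129.47 + 867.90 + 8019.80 + 523.18 = 34454.81
Import duty = 34454.81 × 4% = 1378.19
Buyer bears: inland to port 1703.36 + export clearance 129.47 + origin terminal 867.90 + freight 8019.80 + insurance 523.18 + destination terminal 746.28 + brokerage 120.17 + delivery 1886.12 + duty 1378.19 = 15374.47
Landed cost = invoice 23211.10 + 15374.47 = 38585.57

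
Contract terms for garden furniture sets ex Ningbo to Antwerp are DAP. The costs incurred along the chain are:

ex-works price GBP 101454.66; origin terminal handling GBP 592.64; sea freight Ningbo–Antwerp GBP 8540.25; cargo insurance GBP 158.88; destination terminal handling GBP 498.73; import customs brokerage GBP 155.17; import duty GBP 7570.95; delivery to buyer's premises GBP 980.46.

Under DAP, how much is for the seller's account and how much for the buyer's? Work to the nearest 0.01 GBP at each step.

Seller: GBP 112225.62; buyer: GBP 7726.12

DAP: the seller bears all costs to the named destination except import duty and clearance.
Seller's account: goods 101454.66 + origin terminal 592.64 + freight 8540.25 + insurance 158.88 + destination terminal 498.73 + delivery 980.46 = 112225.62
Buyer's account: brokerage 155.17 + duty 7570.95 = 7726.12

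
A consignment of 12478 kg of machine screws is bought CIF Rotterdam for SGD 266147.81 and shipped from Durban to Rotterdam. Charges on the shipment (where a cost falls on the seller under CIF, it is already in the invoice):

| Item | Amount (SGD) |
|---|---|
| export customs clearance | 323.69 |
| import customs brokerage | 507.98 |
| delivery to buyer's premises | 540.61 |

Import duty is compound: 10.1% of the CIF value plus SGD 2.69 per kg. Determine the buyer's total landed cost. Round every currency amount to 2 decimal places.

CIF: the seller pays costs through ocean freight and marine insurance to the destination port.
Already in the invoice (seller's account under CIF): export clearance — exclude.
The CIF price already equals the CIF value: 266147.81
Ad valorem component: 266147.81 × 10.1% = 26880.93
Specific component: 12478 × 2.69 = 33565.82
Import duty = 26880.93 + 33565.82 = 60446.75
Buyer bears: brokerage 507.98 + delivery 540.61 + duty 60446.75 = 61495.34
Landed cost = invoice 266147.81 + 61495.34 = 327643.15

Total landed cost: SGD 327643.15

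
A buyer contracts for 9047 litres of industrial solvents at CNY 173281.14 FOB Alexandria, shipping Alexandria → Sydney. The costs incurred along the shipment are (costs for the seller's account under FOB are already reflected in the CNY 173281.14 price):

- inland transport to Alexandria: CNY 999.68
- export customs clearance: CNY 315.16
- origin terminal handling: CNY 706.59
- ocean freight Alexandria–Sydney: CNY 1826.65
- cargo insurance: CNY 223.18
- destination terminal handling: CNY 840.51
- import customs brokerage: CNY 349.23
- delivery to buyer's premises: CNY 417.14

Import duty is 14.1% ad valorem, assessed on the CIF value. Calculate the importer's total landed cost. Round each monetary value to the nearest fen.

FOB: the seller bears costs until goods are on board at the origin port; the buyer bears freight, insurance and all costs thereafter.
Already in the invoice (seller's account under FOB): inland to port, export clearance, origin terminal — exclude.
CIF value = FOB price + freight + insurance = 173281.14 + 1826.65 + 223.18 = 175330.97
Import duty = 175330.97 × 14.1% = 24721.67
Buyer bears: freight 1826.65 + insurance 223.18 + destination terminal 840.51 + brokerage 349.23 + delivery 417.14 + duty 24721.67 = 28378.38
Landed cost = invoice 173281.14 + 28378.38 = 201659.52

Total landed cost: CNY 201659.52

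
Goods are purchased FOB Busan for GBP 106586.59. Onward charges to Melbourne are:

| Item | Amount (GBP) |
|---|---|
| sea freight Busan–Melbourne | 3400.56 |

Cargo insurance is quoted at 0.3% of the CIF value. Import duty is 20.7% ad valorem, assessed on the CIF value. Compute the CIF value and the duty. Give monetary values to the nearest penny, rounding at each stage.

Let C be the CIF value. C = FOB price + freight + 0.3% × C
C − 0.3% × C = 106586.59 + 3400.56
0.997 × C = 109987.15
C = 109987.15 / 0.997 = 110318.10
Insurance premium = 0.3% × 110318.10 = 330.95
Import duty = 110318.10 × 20.7% = 22835.85

CIF value: GBP 110318.10; import duty: GBP 22835.85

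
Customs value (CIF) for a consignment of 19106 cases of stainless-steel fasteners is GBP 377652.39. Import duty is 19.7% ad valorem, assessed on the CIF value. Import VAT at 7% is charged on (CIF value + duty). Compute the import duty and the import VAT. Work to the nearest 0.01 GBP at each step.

Import duty = 377652.39 × 19.7% = 74397.52
VAT base = CIF + duty = 377652.39 + 74397.52 = 452049.91
Import VAT = 452049.91 × 7% = 31643.49

Import duty: GBP 74397.52; import VAT: GBP 31643.49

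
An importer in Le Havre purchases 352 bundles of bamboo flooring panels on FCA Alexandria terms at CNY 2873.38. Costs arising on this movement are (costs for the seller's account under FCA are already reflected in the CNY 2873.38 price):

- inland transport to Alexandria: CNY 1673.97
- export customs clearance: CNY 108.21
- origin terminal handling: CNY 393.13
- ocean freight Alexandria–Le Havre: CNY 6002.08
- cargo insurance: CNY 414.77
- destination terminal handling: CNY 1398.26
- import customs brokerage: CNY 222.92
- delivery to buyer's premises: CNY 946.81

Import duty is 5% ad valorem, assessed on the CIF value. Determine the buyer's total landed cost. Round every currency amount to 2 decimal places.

FCA: the seller delivers export-cleared goods to the carrier; the buyer bears costs from that point.
Already in the invoice (seller's account under FCA): inland to port, export clearance — exclude.
CIF value = FCA price + origin terminal + freight + insurance = 2873.38 + 393.13 + 6002.08 + 414.77 = 9683.36
Import duty = 9683.36 × 5% = 484.17
Buyer bears: origin terminal 393.13 + freight 6002.08 + insurance 414.77 + destination terminal 1398.26 + brokerage 222.92 + delivery 946.81 + duty 484.17 = 9862.14
Landed cost = invoice 2873.38 + 9862.14 = 12735.52

Total landed cost: CNY 12735.52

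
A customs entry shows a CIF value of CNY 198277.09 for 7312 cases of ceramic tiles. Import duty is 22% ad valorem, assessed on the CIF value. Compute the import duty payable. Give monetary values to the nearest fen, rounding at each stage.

Import duty: CNY 43620.96

Import duty = 198277.09 × 22% = 43620.96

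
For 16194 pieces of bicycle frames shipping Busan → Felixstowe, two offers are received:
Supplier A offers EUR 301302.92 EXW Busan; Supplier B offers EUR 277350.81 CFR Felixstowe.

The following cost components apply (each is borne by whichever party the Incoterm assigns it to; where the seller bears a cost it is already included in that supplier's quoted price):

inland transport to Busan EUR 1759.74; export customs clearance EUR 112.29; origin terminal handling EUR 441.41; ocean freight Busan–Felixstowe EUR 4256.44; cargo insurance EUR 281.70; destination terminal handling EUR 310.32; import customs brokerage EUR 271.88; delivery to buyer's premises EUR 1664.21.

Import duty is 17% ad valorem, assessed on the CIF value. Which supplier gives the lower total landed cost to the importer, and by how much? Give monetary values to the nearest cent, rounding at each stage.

Supplier A (EXW):
CIF value = EXW price + inland to port + export clearance + origin terminal + freight + insurance = 301302.92 + 1759.74 + 112.29 + 441.41 + 4256.44 + 281.70 = 308154.50
Import duty = 308154.50 × 17% = 52386.27
Buyer bears (A): 1759.74 + 112.29 + 441.41 + 4256.44 + 281.70 + 310.32 + 271.88 + 1664.21 = 9097.99
Landed cost (A) = invoice 301302.92 + 9097.99 + duty 52386.27 = 362787.18
Supplier B (CFR):
CIF value = CFR price + insurance = 277350.81 + 281.70 = 277632.51
Import duty = 277632.51 × 17% = 47197.53
Buyer bears (B): 281.70 + 310.32 + 271.88 + 1664.21 = 2528.11
Landed cost (B) = invoice 277350.81 + 2528.11 + duty 47197.53 = 327076.45
Difference = |362787.18 − 327076.45| = 35710.73

Supplier B is cheaper by EUR 35710.73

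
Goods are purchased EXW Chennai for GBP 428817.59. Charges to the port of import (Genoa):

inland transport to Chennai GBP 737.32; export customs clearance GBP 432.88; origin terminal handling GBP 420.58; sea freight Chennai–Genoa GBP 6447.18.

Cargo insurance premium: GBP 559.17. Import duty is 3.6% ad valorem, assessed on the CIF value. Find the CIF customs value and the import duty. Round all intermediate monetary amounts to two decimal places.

CIF value: GBP 437414.72; import duty: GBP 15746.93

CIF = EXW price + pre-shipment costs + freight + insurance
CIF = 428817.59 + 737.32 + 432.88 + 420.58 + 6447.18 + 559.17 = 437414.72
Import duty = 437414.72 × 3.6% = 15746.93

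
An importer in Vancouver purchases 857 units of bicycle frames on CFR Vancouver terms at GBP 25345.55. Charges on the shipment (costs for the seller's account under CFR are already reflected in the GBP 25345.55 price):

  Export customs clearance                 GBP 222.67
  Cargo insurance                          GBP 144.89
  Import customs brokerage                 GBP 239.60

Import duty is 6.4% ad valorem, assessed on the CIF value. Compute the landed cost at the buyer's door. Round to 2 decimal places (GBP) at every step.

Total landed cost: GBP 27361.43

CFR: the seller pays costs through ocean freight to the destination port, but not insurance.
Already in the invoice (seller's account under CFR): export clearance — exclude.
CIF value = CFR price + insurance = 25345.55 + 144.89 = 25490.44
Import duty = 25490.44 × 6.4% = 1631.39
Buyer bears: insurance 144.89 + brokerage 239.60 + duty 1631.39 = 2015.88
Landed cost = invoice 25345.55 + 2015.88 = 27361.43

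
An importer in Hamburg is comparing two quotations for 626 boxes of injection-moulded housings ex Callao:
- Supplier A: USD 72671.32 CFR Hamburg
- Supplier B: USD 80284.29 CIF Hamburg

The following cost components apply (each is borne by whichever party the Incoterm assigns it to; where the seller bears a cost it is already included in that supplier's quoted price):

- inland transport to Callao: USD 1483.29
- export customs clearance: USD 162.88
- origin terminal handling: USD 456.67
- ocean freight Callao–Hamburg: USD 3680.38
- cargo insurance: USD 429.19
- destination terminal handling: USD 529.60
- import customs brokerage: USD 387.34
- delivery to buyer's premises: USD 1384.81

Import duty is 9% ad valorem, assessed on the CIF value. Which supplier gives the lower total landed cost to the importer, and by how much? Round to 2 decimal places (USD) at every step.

Supplier A is cheaper by USD 7830.32

Supplier A (CFR):
CIF value = CFR price + insurance = 72671.32 + 429.19 = 73100.51
Import duty = 73100.51 × 9% = 6579.05
Buyer bears (A): 429.19 + 529.60 + 387.34 + 1384.81 = 2730.94
Landed cost (A) = invoice 72671.32 + 2730.94 + duty 6579.05 = 81981.31
Supplier B (CIF):
The CIF price already equals the CIF value: 80284.29
Import duty = 80284.29 × 9% = 7225.59
Buyer bears (B): 529.60 + 387.34 + 1384.81 = 2301.75
Landed cost (B) = invoice 80284.29 + 2301.75 + duty 7225.59 = 89811.63
Difference = |81981.31 − 89811.63| = 7830.32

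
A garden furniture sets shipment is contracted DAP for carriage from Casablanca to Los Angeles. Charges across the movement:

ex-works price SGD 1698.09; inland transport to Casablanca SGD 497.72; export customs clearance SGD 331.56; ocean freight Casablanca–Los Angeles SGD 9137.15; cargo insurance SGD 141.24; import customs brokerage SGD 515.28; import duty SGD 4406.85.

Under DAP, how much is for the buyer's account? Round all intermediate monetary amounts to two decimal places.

DAP: the seller bears all costs to the named destination except import duty and clearance.
Seller's account: goods 1698.09 + inland to port 497.72 + export clearance 331.56 + freight 9137.15 + insurance 141.24 = 11805.76
Buyer's account: brokerage 515.28 + duty 4406.85 = 4922.13

Buyer's account: SGD 4922.13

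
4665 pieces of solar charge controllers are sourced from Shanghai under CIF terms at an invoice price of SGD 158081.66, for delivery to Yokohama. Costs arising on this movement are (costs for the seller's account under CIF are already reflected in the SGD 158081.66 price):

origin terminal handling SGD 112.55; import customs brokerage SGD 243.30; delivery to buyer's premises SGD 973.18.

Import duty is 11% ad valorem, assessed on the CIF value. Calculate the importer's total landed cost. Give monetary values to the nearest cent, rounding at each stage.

Total landed cost: SGD 176687.12

CIF: the seller pays costs through ocean freight and marine insurance to the destination port.
Already in the invoice (seller's account under CIF): origin terminal — exclude.
The CIF price already equals the CIF value: 158081.66
Import duty = 158081.66 × 11% = 17388.98
Buyer bears: brokerage 243.30 + delivery 973.18 + duty 17388.98 = 18605.46
Landed cost = invoice 158081.66 + 18605.46 = 176687.12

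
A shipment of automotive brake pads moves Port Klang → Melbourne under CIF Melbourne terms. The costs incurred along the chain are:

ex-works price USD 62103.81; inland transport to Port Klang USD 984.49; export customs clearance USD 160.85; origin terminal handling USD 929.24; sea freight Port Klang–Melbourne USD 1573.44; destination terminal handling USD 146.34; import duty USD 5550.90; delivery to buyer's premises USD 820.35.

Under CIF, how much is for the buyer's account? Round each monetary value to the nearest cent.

Buyer's account: USD 6517.59

CIF: the seller pays costs through ocean freight and marine insurance to the destination port.
Seller's account: goods 62103.81 + inland to port 984.49 + export clearance 160.85 + origin terminal 929.24 + freight 1573.44 = 65751.83
Buyer's account: destination terminal 146.34 + duty 5550.90 + delivery 820.35 = 6517.59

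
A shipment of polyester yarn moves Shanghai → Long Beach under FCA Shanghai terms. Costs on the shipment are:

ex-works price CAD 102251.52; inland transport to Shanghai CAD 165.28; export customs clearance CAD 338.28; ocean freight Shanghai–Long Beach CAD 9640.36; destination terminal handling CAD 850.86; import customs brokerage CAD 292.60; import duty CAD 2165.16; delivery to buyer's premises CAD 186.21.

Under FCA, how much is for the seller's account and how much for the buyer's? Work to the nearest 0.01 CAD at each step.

Seller: CAD 102755.08; buyer: CAD 13135.19

FCA: the seller delivers export-cleared goods to the carrier; the buyer bears costs from that point.
Seller's account: goods 102251.52 + inland to port 165.28 + export clearance 338.28 = 102755.08
Buyer's account: freight 9640.36 + destination terminal 850.86 + brokerage 292.60 + duty 2165.16 + delivery 186.21 = 13135.19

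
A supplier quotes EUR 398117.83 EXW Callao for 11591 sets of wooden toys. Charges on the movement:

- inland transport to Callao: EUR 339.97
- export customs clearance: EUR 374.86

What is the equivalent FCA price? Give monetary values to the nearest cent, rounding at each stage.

FCA price: EUR 398832.66

From EXW to FCA, the seller additionally bears: inland to port, export clearance.
FCA price = 398117.83 + 339.97 + 374.86 = 398832.66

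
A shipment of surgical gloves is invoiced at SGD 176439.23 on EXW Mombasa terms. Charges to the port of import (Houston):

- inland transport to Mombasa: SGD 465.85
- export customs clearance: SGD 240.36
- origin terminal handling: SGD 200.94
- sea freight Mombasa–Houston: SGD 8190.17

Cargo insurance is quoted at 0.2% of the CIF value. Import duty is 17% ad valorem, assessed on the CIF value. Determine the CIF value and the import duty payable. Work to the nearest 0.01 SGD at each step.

Let C be the CIF value. C = EXW price + pre-shipment costs + freight + 0.2% × C
C − 0.2% × C = 176439.23 + 465.85 + 240.36 + 200.94 + 8190.17
0.998 × C = 185536.55
C = 185536.55 / 0.998 = 185908.37
Insurance premium = 0.2% × 185908.37 = 371.82
Import duty = 185908.37 × 17% = 31604.42

CIF value: SGD 185908.37; import duty: SGD 31604.42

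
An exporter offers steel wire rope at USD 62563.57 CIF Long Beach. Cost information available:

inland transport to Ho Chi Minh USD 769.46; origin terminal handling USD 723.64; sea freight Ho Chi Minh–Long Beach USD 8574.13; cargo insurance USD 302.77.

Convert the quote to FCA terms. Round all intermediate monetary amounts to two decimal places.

Not relevant to the conversion: inland to port — on the seller under both CIF and FCA; already in the CIF price and stays in the FCA price.
From CIF to FCA, the seller no longer bears: origin terminal, freight, insurance.
FCA price = 62563.57 − 723.64 − 8574.13 − 302.77 = 52963.03

FCA price: USD 52963.03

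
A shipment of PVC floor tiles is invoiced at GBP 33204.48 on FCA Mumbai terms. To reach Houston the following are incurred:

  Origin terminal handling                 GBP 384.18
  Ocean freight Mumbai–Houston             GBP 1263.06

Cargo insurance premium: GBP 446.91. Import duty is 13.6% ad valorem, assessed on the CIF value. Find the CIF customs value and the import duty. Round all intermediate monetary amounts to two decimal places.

CIF = FCA price + pre-shipment costs + freight + insurance
CIF = 33204.48 + 384.18 + 1263.06 + 446.91 = 35298.63
Import duty = 35298.63 × 13.6% = 4800.61

CIF value: GBP 35298.63; import duty: GBP 4800.61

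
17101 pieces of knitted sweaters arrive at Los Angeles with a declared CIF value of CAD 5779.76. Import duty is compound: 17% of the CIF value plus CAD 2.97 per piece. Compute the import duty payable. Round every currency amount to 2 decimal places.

Import duty: CAD 51772.53

Ad valorem component: 5779.76 × 17% = 982.56
Specific component: 17101 × 2.97 = 50789.97
Import duty = 982.56 + 50789.97 = 51772.53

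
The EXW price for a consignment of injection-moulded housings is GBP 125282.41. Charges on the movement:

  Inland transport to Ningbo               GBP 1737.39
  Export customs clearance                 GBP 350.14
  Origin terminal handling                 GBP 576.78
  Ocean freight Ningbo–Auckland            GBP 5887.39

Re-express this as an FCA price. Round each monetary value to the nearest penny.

FCA price: GBP 127369.94

Not relevant to the conversion: freight, origin terminal — on the buyer under both terms; not part of either seller's price.
From EXW to FCA, the seller additionally bears: inland to port, export clearance.
FCA price = 125282.41 + 1737.39 + 350.14 = 127369.94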